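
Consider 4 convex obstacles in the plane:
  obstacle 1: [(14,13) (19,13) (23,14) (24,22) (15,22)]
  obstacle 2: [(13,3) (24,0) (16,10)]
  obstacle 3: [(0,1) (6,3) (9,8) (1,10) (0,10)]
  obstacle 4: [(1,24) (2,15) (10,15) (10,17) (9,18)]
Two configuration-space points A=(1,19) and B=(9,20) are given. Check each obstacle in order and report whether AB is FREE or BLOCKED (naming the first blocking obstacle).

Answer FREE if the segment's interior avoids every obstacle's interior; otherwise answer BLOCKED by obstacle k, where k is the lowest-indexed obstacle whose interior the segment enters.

Obstacle 1 [(14,13) (19,13) (23,14) (24,22) (15,22)]:
  edge (14,13)–(19,13): clear
  edge (19,13)–(23,14): clear
  edge (23,14)–(24,22): clear
  edge (24,22)–(15,22): clear
  edge (15,22)–(14,13): clear
  midpoint (5,39/2) outside
  → clear
Obstacle 2 [(13,3) (24,0) (16,10)]:
  edge (13,3)–(24,0): clear
  edge (24,0)–(16,10): clear
  edge (16,10)–(13,3): clear
  midpoint (5,39/2) outside
  → clear
Obstacle 3 [(0,1) (6,3) (9,8) (1,10) (0,10)]:
  edge (0,1)–(6,3): clear
  edge (6,3)–(9,8): clear
  edge (9,8)–(1,10): clear
  edge (1,10)–(0,10): clear
  edge (0,10)–(0,1): clear
  midpoint (5,39/2) outside
  → clear
Obstacle 4 [(1,24) (2,15) (10,15) (10,17) (9,18)]:
  edge (1,24)–(2,15): crosses AB
  edge (2,15)–(10,15): clear
  edge (10,15)–(10,17): clear
  edge (10,17)–(9,18): clear
  edge (9,18)–(1,24): crosses AB
  → BLOCKED

BLOCKED by obstacle 4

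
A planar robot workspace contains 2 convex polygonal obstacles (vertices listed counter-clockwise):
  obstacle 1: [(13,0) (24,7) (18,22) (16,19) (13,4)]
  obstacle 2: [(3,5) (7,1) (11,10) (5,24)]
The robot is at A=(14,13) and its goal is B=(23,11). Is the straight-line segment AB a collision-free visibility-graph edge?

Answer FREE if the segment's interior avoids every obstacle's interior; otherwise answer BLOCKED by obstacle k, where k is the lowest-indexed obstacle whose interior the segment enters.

BLOCKED by obstacle 1

Obstacle 1 [(13,0) (24,7) (18,22) (16,19) (13,4)]:
  edge (13,0)–(24,7): clear
  edge (24,7)–(18,22): crosses AB
  edge (18,22)–(16,19): clear
  edge (16,19)–(13,4): crosses AB
  edge (13,4)–(13,0): clear
  → BLOCKED
Obstacle 2 [(3,5) (7,1) (11,10) (5,24)]:
  edge (3,5)–(7,1): clear
  edge (7,1)–(11,10): clear
  edge (11,10)–(5,24): clear
  edge (5,24)–(3,5): clear
  midpoint (37/2,12) outside
  → clear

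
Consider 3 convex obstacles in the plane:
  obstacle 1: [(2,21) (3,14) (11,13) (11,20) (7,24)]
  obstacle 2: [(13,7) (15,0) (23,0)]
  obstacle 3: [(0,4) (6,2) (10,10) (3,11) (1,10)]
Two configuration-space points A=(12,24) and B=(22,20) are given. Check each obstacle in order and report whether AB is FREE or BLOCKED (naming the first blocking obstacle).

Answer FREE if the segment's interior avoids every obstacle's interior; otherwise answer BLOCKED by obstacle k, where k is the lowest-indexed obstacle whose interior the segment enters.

FREE

Obstacle 1 [(2,21) (3,14) (11,13) (11,20) (7,24)]:
  edge (2,21)–(3,14): clear
  edge (3,14)–(11,13): clear
  edge (11,13)–(11,20): clear
  edge (11,20)–(7,24): clear
  edge (7,24)–(2,21): clear
  midpoint (17,22) outside
  → clear
Obstacle 2 [(13,7) (15,0) (23,0)]:
  edge (13,7)–(15,0): clear
  edge (15,0)–(23,0): clear
  edge (23,0)–(13,7): clear
  midpoint (17,22) outside
  → clear
Obstacle 3 [(0,4) (6,2) (10,10) (3,11) (1,10)]:
  edge (0,4)–(6,2): clear
  edge (6,2)–(10,10): clear
  edge (10,10)–(3,11): clear
  edge (3,11)–(1,10): clear
  edge (1,10)–(0,4): clear
  midpoint (17,22) outside
  → clear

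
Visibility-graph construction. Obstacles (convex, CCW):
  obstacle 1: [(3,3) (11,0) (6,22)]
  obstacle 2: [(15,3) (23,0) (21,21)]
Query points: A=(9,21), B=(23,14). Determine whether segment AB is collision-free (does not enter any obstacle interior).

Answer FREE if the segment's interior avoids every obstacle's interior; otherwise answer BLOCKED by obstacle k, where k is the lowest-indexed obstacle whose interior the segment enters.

BLOCKED by obstacle 2

Obstacle 1 [(3,3) (11,0) (6,22)]:
  edge (3,3)–(11,0): clear
  edge (11,0)–(6,22): clear
  edge (6,22)–(3,3): clear
  midpoint (16,35/2) outside
  → clear
Obstacle 2 [(15,3) (23,0) (21,21)]:
  edge (15,3)–(23,0): clear
  edge (23,0)–(21,21): crosses AB
  edge (21,21)–(15,3): crosses AB
  → BLOCKED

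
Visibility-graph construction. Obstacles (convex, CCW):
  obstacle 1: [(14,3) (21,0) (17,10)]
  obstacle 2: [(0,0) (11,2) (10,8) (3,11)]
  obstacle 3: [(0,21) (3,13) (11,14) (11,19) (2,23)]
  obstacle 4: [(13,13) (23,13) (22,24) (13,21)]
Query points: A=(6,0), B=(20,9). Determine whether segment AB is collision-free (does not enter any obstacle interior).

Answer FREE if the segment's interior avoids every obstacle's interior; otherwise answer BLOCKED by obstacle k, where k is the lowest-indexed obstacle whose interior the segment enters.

Obstacle 1 [(14,3) (21,0) (17,10)]:
  edge (14,3)–(21,0): clear
  edge (21,0)–(17,10): crosses AB
  edge (17,10)–(14,3): crosses AB
  → BLOCKED
Obstacle 2 [(0,0) (11,2) (10,8) (3,11)]:
  edge (0,0)–(11,2): crosses AB
  edge (11,2)–(10,8): crosses AB
  edge (10,8)–(3,11): clear
  edge (3,11)–(0,0): clear
  → BLOCKED
Obstacle 3 [(0,21) (3,13) (11,14) (11,19) (2,23)]:
  edge (0,21)–(3,13): clear
  edge (3,13)–(11,14): clear
  edge (11,14)–(11,19): clear
  edge (11,19)–(2,23): clear
  edge (2,23)–(0,21): clear
  midpoint (13,9/2) outside
  → clear
Obstacle 4 [(13,13) (23,13) (22,24) (13,21)]:
  edge (13,13)–(23,13): clear
  edge (23,13)–(22,24): clear
  edge (22,24)–(13,21): clear
  edge (13,21)–(13,13): clear
  midpoint (13,9/2) outside
  → clear

BLOCKED by obstacle 1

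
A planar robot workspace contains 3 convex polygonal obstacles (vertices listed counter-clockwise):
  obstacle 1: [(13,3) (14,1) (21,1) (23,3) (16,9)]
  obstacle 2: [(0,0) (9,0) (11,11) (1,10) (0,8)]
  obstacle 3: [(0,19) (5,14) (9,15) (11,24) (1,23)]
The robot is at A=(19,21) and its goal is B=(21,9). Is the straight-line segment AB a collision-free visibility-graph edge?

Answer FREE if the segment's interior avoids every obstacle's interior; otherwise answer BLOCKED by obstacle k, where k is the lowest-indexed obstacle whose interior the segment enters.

Obstacle 1 [(13,3) (14,1) (21,1) (23,3) (16,9)]:
  edge (13,3)–(14,1): clear
  edge (14,1)–(21,1): clear
  edge (21,1)–(23,3): clear
  edge (23,3)–(16,9): clear
  edge (16,9)–(13,3): clear
  midpoint (20,15) outside
  → clear
Obstacle 2 [(0,0) (9,0) (11,11) (1,10) (0,8)]:
  edge (0,0)–(9,0): clear
  edge (9,0)–(11,11): clear
  edge (11,11)–(1,10): clear
  edge (1,10)–(0,8): clear
  edge (0,8)–(0,0): clear
  midpoint (20,15) outside
  → clear
Obstacle 3 [(0,19) (5,14) (9,15) (11,24) (1,23)]:
  edge (0,19)–(5,14): clear
  edge (5,14)–(9,15): clear
  edge (9,15)–(11,24): clear
  edge (11,24)–(1,23): clear
  edge (1,23)–(0,19): clear
  midpoint (20,15) outside
  → clear

FREE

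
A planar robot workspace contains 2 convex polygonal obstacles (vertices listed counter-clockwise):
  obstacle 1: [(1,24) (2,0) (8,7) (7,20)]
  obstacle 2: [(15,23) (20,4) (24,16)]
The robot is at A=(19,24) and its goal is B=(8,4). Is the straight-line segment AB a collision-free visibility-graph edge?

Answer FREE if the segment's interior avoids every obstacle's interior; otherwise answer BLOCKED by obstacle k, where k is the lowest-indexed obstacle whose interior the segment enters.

Obstacle 1 [(1,24) (2,0) (8,7) (7,20)]:
  edge (1,24)–(2,0): clear
  edge (2,0)–(8,7): clear
  edge (8,7)–(7,20): clear
  edge (7,20)–(1,24): clear
  midpoint (27/2,14) outside
  → clear
Obstacle 2 [(15,23) (20,4) (24,16)]:
  edge (15,23)–(20,4): crosses AB
  edge (20,4)–(24,16): clear
  edge (24,16)–(15,23): crosses AB
  → BLOCKED

BLOCKED by obstacle 2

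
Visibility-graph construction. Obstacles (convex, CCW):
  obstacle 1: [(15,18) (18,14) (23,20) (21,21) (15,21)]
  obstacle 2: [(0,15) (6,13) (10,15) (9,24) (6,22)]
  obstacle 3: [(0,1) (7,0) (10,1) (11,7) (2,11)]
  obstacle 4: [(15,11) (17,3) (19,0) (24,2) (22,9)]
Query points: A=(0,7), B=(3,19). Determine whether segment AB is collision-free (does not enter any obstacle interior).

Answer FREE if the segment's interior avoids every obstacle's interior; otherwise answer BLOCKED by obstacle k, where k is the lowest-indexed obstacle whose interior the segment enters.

BLOCKED by obstacle 2

Obstacle 1 [(15,18) (18,14) (23,20) (21,21) (15,21)]:
  edge (15,18)–(18,14): clear
  edge (18,14)–(23,20): clear
  edge (23,20)–(21,21): clear
  edge (21,21)–(15,21): clear
  edge (15,21)–(15,18): clear
  midpoint (3/2,13) outside
  → clear
Obstacle 2 [(0,15) (6,13) (10,15) (9,24) (6,22)]:
  edge (0,15)–(6,13): crosses AB
  edge (6,13)–(10,15): clear
  edge (10,15)–(9,24): clear
  edge (9,24)–(6,22): clear
  edge (6,22)–(0,15): crosses AB
  → BLOCKED
Obstacle 3 [(0,1) (7,0) (10,1) (11,7) (2,11)]:
  edge (0,1)–(7,0): clear
  edge (7,0)–(10,1): clear
  edge (10,1)–(11,7): clear
  edge (11,7)–(2,11): clear
  edge (2,11)–(0,1): clear
  midpoint (3/2,13) outside
  → clear
Obstacle 4 [(15,11) (17,3) (19,0) (24,2) (22,9)]:
  edge (15,11)–(17,3): clear
  edge (17,3)–(19,0): clear
  edge (19,0)–(24,2): clear
  edge (24,2)–(22,9): clear
  edge (22,9)–(15,11): clear
  midpoint (3/2,13) outside
  → clear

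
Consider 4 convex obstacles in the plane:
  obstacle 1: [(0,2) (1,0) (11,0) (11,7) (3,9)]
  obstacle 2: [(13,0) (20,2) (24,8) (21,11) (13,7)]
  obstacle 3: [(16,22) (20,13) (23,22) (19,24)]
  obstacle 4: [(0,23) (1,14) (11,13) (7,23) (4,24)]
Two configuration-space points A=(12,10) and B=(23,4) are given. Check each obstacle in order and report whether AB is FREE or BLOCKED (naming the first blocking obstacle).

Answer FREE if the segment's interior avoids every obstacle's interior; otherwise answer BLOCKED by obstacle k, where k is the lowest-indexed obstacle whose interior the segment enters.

Obstacle 1 [(0,2) (1,0) (11,0) (11,7) (3,9)]:
  edge (0,2)–(1,0): clear
  edge (1,0)–(11,0): clear
  edge (11,0)–(11,7): clear
  edge (11,7)–(3,9): clear
  edge (3,9)–(0,2): clear
  midpoint (35/2,7) outside
  → clear
Obstacle 2 [(13,0) (20,2) (24,8) (21,11) (13,7)]:
  edge (13,0)–(20,2): clear
  edge (20,2)–(24,8): crosses AB
  edge (24,8)–(21,11): clear
  edge (21,11)–(13,7): crosses AB
  edge (13,7)–(13,0): clear
  → BLOCKED
Obstacle 3 [(16,22) (20,13) (23,22) (19,24)]:
  edge (16,22)–(20,13): clear
  edge (20,13)–(23,22): clear
  edge (23,22)–(19,24): clear
  edge (19,24)–(16,22): clear
  midpoint (35/2,7) outside
  → clear
Obstacle 4 [(0,23) (1,14) (11,13) (7,23) (4,24)]:
  edge (0,23)–(1,14): clear
  edge (1,14)–(11,13): clear
  edge (11,13)–(7,23): clear
  edge (7,23)–(4,24): clear
  edge (4,24)–(0,23): clear
  midpoint (35/2,7) outside
  → clear

BLOCKED by obstacle 2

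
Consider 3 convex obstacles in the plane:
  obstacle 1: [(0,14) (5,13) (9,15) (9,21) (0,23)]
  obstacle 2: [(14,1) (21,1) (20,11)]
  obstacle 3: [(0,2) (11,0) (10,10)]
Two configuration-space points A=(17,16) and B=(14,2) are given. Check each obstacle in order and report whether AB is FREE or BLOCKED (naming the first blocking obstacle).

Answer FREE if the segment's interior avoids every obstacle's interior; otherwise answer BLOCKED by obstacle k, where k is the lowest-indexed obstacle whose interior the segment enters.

FREE

Obstacle 1 [(0,14) (5,13) (9,15) (9,21) (0,23)]:
  edge (0,14)–(5,13): clear
  edge (5,13)–(9,15): clear
  edge (9,15)–(9,21): clear
  edge (9,21)–(0,23): clear
  edge (0,23)–(0,14): clear
  midpoint (31/2,9) outside
  → clear
Obstacle 2 [(14,1) (21,1) (20,11)]:
  edge (14,1)–(21,1): clear
  edge (21,1)–(20,11): clear
  edge (20,11)–(14,1): clear
  midpoint (31/2,9) outside
  → clear
Obstacle 3 [(0,2) (11,0) (10,10)]:
  edge (0,2)–(11,0): clear
  edge (11,0)–(10,10): clear
  edge (10,10)–(0,2): clear
  midpoint (31/2,9) outside
  → clear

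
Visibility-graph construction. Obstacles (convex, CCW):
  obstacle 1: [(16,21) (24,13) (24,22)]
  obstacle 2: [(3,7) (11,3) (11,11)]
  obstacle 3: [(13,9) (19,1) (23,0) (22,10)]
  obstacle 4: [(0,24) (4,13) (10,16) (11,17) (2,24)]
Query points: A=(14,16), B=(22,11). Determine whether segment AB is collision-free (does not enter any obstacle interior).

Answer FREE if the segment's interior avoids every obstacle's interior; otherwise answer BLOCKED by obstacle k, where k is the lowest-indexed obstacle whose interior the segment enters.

FREE

Obstacle 1 [(16,21) (24,13) (24,22)]:
  edge (16,21)–(24,13): clear
  edge (24,13)–(24,22): clear
  edge (24,22)–(16,21): clear
  midpoint (18,27/2) outside
  → clear
Obstacle 2 [(3,7) (11,3) (11,11)]:
  edge (3,7)–(11,3): clear
  edge (11,3)–(11,11): clear
  edge (11,11)–(3,7): clear
  midpoint (18,27/2) outside
  → clear
Obstacle 3 [(13,9) (19,1) (23,0) (22,10)]:
  edge (13,9)–(19,1): clear
  edge (19,1)–(23,0): clear
  edge (23,0)–(22,10): clear
  edge (22,10)–(13,9): clear
  midpoint (18,27/2) outside
  → clear
Obstacle 4 [(0,24) (4,13) (10,16) (11,17) (2,24)]:
  edge (0,24)–(4,13): clear
  edge (4,13)–(10,16): clear
  edge (10,16)–(11,17): clear
  edge (11,17)–(2,24): clear
  edge (2,24)–(0,24): clear
  midpoint (18,27/2) outside
  → clear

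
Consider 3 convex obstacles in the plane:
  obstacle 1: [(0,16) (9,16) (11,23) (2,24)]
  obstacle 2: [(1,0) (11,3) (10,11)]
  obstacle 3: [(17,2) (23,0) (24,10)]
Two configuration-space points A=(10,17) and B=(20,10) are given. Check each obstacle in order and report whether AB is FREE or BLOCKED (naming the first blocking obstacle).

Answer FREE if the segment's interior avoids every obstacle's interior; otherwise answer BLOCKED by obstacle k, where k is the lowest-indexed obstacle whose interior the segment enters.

FREE

Obstacle 1 [(0,16) (9,16) (11,23) (2,24)]:
  edge (0,16)–(9,16): clear
  edge (9,16)–(11,23): clear
  edge (11,23)–(2,24): clear
  edge (2,24)–(0,16): clear
  midpoint (15,27/2) outside
  → clear
Obstacle 2 [(1,0) (11,3) (10,11)]:
  edge (1,0)–(11,3): clear
  edge (11,3)–(10,11): clear
  edge (10,11)–(1,0): clear
  midpoint (15,27/2) outside
  → clear
Obstacle 3 [(17,2) (23,0) (24,10)]:
  edge (17,2)–(23,0): clear
  edge (23,0)–(24,10): clear
  edge (24,10)–(17,2): clear
  midpoint (15,27/2) outside
  → clear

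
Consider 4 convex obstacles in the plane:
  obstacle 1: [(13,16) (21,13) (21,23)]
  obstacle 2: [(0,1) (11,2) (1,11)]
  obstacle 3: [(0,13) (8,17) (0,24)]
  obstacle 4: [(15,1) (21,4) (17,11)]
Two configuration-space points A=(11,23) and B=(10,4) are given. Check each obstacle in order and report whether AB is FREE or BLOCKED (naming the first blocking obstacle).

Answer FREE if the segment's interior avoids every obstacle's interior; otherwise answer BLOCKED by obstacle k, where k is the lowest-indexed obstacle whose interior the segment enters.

FREE

Obstacle 1 [(13,16) (21,13) (21,23)]:
  edge (13,16)–(21,13): clear
  edge (21,13)–(21,23): clear
  edge (21,23)–(13,16): clear
  midpoint (21/2,27/2) outside
  → clear
Obstacle 2 [(0,1) (11,2) (1,11)]:
  edge (0,1)–(11,2): clear
  edge (11,2)–(1,11): clear
  edge (1,11)–(0,1): clear
  midpoint (21/2,27/2) outside
  → clear
Obstacle 3 [(0,13) (8,17) (0,24)]:
  edge (0,13)–(8,17): clear
  edge (8,17)–(0,24): clear
  edge (0,24)–(0,13): clear
  midpoint (21/2,27/2) outside
  → clear
Obstacle 4 [(15,1) (21,4) (17,11)]:
  edge (15,1)–(21,4): clear
  edge (21,4)–(17,11): clear
  edge (17,11)–(15,1): clear
  midpoint (21/2,27/2) outside
  → clear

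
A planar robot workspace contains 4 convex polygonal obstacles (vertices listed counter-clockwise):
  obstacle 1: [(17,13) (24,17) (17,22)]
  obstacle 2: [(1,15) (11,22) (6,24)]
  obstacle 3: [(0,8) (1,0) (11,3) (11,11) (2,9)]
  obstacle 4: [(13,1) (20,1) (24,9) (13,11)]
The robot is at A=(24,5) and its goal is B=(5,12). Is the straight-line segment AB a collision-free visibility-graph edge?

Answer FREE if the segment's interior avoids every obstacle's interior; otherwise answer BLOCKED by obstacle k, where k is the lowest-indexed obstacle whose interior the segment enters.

Obstacle 1 [(17,13) (24,17) (17,22)]:
  edge (17,13)–(24,17): clear
  edge (24,17)–(17,22): clear
  edge (17,22)–(17,13): clear
  midpoint (29/2,17/2) outside
  → clear
Obstacle 2 [(1,15) (11,22) (6,24)]:
  edge (1,15)–(11,22): clear
  edge (11,22)–(6,24): clear
  edge (6,24)–(1,15): clear
  midpoint (29/2,17/2) outside
  → clear
Obstacle 3 [(0,8) (1,0) (11,3) (11,11) (2,9)]:
  edge (0,8)–(1,0): clear
  edge (1,0)–(11,3): clear
  edge (11,3)–(11,11): crosses AB
  edge (11,11)–(2,9): crosses AB
  edge (2,9)–(0,8): clear
  → BLOCKED
Obstacle 4 [(13,1) (20,1) (24,9) (13,11)]:
  edge (13,1)–(20,1): clear
  edge (20,1)–(24,9): crosses AB
  edge (24,9)–(13,11): clear
  edge (13,11)–(13,1): crosses AB
  → BLOCKED

BLOCKED by obstacle 3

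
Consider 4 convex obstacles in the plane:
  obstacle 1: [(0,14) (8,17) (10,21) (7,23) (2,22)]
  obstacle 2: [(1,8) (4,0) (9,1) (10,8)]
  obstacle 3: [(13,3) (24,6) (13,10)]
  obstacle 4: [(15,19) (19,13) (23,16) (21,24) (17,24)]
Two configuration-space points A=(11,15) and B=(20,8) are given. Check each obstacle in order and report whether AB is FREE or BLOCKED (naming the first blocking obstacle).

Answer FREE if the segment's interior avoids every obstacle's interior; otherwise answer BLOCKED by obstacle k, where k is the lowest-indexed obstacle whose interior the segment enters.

Obstacle 1 [(0,14) (8,17) (10,21) (7,23) (2,22)]:
  edge (0,14)–(8,17): clear
  edge (8,17)–(10,21): clear
  edge (10,21)–(7,23): clear
  edge (7,23)–(2,22): clear
  edge (2,22)–(0,14): clear
  midpoint (31/2,23/2) outside
  → clear
Obstacle 2 [(1,8) (4,0) (9,1) (10,8)]:
  edge (1,8)–(4,0): clear
  edge (4,0)–(9,1): clear
  edge (9,1)–(10,8): clear
  edge (10,8)–(1,8): clear
  midpoint (31/2,23/2) outside
  → clear
Obstacle 3 [(13,3) (24,6) (13,10)]:
  edge (13,3)–(24,6): clear
  edge (24,6)–(13,10): clear
  edge (13,10)–(13,3): clear
  midpoint (31/2,23/2) outside
  → clear
Obstacle 4 [(15,19) (19,13) (23,16) (21,24) (17,24)]:
  edge (15,19)–(19,13): clear
  edge (19,13)–(23,16): clear
  edge (23,16)–(21,24): clear
  edge (21,24)–(17,24): clear
  edge (17,24)–(15,19): clear
  midpoint (31/2,23/2) outside
  → clear

FREE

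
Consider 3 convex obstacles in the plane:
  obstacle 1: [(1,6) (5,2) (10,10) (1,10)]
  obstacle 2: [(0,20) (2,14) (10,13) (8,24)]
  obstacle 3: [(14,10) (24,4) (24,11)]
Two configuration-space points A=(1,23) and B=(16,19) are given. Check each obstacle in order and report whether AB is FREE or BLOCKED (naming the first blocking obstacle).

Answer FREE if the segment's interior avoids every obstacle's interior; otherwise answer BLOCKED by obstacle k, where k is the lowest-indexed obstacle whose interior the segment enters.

Obstacle 1 [(1,6) (5,2) (10,10) (1,10)]:
  edge (1,6)–(5,2): clear
  edge (5,2)–(10,10): clear
  edge (10,10)–(1,10): clear
  edge (1,10)–(1,6): clear
  midpoint (17/2,21) outside
  → clear
Obstacle 2 [(0,20) (2,14) (10,13) (8,24)]:
  edge (0,20)–(2,14): clear
  edge (2,14)–(10,13): clear
  edge (10,13)–(8,24): crosses AB
  edge (8,24)–(0,20): crosses AB
  → BLOCKED
Obstacle 3 [(14,10) (24,4) (24,11)]:
  edge (14,10)–(24,4): clear
  edge (24,4)–(24,11): clear
  edge (24,11)–(14,10): clear
  midpoint (17/2,21) outside
  → clear

BLOCKED by obstacle 2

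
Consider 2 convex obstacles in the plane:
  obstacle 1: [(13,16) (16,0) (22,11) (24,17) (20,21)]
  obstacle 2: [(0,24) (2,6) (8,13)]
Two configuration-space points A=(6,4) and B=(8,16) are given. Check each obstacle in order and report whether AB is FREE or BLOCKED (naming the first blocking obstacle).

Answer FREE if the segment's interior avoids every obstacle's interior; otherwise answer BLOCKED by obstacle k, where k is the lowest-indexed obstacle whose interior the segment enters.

BLOCKED by obstacle 2

Obstacle 1 [(13,16) (16,0) (22,11) (24,17) (20,21)]:
  edge (13,16)–(16,0): clear
  edge (16,0)–(22,11): clear
  edge (22,11)–(24,17): clear
  edge (24,17)–(20,21): clear
  edge (20,21)–(13,16): clear
  midpoint (7,10) outside
  → clear
Obstacle 2 [(0,24) (2,6) (8,13)]:
  edge (0,24)–(2,6): clear
  edge (2,6)–(8,13): crosses AB
  edge (8,13)–(0,24): crosses AB
  → BLOCKED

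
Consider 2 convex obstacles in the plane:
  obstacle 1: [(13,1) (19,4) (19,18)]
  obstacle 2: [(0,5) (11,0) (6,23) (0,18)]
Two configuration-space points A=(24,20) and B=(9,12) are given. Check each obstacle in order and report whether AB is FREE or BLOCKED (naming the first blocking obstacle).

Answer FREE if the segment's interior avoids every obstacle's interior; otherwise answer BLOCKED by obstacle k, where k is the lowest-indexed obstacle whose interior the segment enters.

BLOCKED by obstacle 1

Obstacle 1 [(13,1) (19,4) (19,18)]:
  edge (13,1)–(19,4): clear
  edge (19,4)–(19,18): crosses AB
  edge (19,18)–(13,1): crosses AB
  → BLOCKED
Obstacle 2 [(0,5) (11,0) (6,23) (0,18)]:
  edge (0,5)–(11,0): clear
  edge (11,0)–(6,23): clear
  edge (6,23)–(0,18): clear
  edge (0,18)–(0,5): clear
  midpoint (33/2,16) outside
  → clear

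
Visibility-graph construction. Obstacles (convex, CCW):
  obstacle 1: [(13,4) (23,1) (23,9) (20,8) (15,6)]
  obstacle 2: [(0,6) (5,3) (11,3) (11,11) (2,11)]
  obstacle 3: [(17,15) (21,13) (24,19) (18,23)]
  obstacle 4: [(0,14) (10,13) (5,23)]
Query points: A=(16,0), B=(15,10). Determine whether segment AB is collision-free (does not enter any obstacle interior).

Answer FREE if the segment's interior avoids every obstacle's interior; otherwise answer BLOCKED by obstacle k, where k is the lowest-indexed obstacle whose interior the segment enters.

Obstacle 1 [(13,4) (23,1) (23,9) (20,8) (15,6)]:
  edge (13,4)–(23,1): crosses AB
  edge (23,1)–(23,9): clear
  edge (23,9)–(20,8): clear
  edge (20,8)–(15,6): crosses AB
  edge (15,6)–(13,4): clear
  → BLOCKED
Obstacle 2 [(0,6) (5,3) (11,3) (11,11) (2,11)]:
  edge (0,6)–(5,3): clear
  edge (5,3)–(11,3): clear
  edge (11,3)–(11,11): clear
  edge (11,11)–(2,11): clear
  edge (2,11)–(0,6): clear
  midpoint (31/2,5) outside
  → clear
Obstacle 3 [(17,15) (21,13) (24,19) (18,23)]:
  edge (17,15)–(21,13): clear
  edge (21,13)–(24,19): clear
  edge (24,19)–(18,23): clear
  edge (18,23)–(17,15): clear
  midpoint (31/2,5) outside
  → clear
Obstacle 4 [(0,14) (10,13) (5,23)]:
  edge (0,14)–(10,13): clear
  edge (10,13)–(5,23): clear
  edge (5,23)–(0,14): clear
  midpoint (31/2,5) outside
  → clear

BLOCKED by obstacle 1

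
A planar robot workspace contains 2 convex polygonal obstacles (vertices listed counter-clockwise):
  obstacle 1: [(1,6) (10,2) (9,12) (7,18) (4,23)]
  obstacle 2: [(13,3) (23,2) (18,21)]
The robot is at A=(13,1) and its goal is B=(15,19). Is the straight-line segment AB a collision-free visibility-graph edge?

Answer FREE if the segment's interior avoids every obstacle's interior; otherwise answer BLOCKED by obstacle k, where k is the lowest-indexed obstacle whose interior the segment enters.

Obstacle 1 [(1,6) (10,2) (9,12) (7,18) (4,23)]:
  edge (1,6)–(10,2): clear
  edge (10,2)–(9,12): clear
  edge (9,12)–(7,18): clear
  edge (7,18)–(4,23): clear
  edge (4,23)–(1,6): clear
  midpoint (14,10) outside
  → clear
Obstacle 2 [(13,3) (23,2) (18,21)]:
  edge (13,3)–(23,2): crosses AB
  edge (23,2)–(18,21): clear
  edge (18,21)–(13,3): crosses AB
  → BLOCKED

BLOCKED by obstacle 2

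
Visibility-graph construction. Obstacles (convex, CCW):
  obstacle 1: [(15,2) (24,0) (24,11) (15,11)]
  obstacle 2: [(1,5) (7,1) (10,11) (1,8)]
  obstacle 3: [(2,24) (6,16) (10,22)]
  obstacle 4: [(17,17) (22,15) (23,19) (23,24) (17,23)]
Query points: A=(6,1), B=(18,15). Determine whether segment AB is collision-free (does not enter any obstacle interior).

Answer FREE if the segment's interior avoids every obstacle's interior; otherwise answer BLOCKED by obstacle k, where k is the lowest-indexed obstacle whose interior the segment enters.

BLOCKED by obstacle 2

Obstacle 1 [(15,2) (24,0) (24,11) (15,11)]:
  edge (15,2)–(24,0): clear
  edge (24,0)–(24,11): clear
  edge (24,11)–(15,11): clear
  edge (15,11)–(15,2): clear
  midpoint (12,8) outside
  → clear
Obstacle 2 [(1,5) (7,1) (10,11) (1,8)]:
  edge (1,5)–(7,1): crosses AB
  edge (7,1)–(10,11): crosses AB
  edge (10,11)–(1,8): clear
  edge (1,8)–(1,5): clear
  → BLOCKED
Obstacle 3 [(2,24) (6,16) (10,22)]:
  edge (2,24)–(6,16): clear
  edge (6,16)–(10,22): clear
  edge (10,22)–(2,24): clear
  midpoint (12,8) outside
  → clear
Obstacle 4 [(17,17) (22,15) (23,19) (23,24) (17,23)]:
  edge (17,17)–(22,15): clear
  edge (22,15)–(23,19): clear
  edge (23,19)–(23,24): clear
  edge (23,24)–(17,23): clear
  edge (17,23)–(17,17): clear
  midpoint (12,8) outside
  → clear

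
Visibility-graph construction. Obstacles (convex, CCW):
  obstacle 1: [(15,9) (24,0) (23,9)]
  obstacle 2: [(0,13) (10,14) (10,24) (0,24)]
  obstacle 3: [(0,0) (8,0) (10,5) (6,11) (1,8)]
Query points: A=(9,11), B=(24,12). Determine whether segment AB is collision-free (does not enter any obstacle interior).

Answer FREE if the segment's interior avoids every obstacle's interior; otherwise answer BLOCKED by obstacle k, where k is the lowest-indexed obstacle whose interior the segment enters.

FREE

Obstacle 1 [(15,9) (24,0) (23,9)]:
  edge (15,9)–(24,0): clear
  edge (24,0)–(23,9): clear
  edge (23,9)–(15,9): clear
  midpoint (33/2,23/2) outside
  → clear
Obstacle 2 [(0,13) (10,14) (10,24) (0,24)]:
  edge (0,13)–(10,14): clear
  edge (10,14)–(10,24): clear
  edge (10,24)–(0,24): clear
  edge (0,24)–(0,13): clear
  midpoint (33/2,23/2) outside
  → clear
Obstacle 3 [(0,0) (8,0) (10,5) (6,11) (1,8)]:
  edge (0,0)–(8,0): clear
  edge (8,0)–(10,5): clear
  edge (10,5)–(6,11): clear
  edge (6,11)–(1,8): clear
  edge (1,8)–(0,0): clear
  midpoint (33/2,23/2) outside
  → clear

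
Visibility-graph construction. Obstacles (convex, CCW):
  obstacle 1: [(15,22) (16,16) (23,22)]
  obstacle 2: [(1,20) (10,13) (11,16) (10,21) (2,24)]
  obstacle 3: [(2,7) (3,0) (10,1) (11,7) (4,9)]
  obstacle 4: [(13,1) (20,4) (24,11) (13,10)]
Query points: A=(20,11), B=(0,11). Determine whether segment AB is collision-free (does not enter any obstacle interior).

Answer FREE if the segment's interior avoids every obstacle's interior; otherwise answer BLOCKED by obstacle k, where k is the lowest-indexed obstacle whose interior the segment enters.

Obstacle 1 [(15,22) (16,16) (23,22)]:
  edge (15,22)–(16,16): clear
  edge (16,16)–(23,22): clear
  edge (23,22)–(15,22): clear
  midpoint (10,11) outside
  → clear
Obstacle 2 [(1,20) (10,13) (11,16) (10,21) (2,24)]:
  edge (1,20)–(10,13): clear
  edge (10,13)–(11,16): clear
  edge (11,16)–(10,21): clear
  edge (10,21)–(2,24): clear
  edge (2,24)–(1,20): clear
  midpoint (10,11) outside
  → clear
Obstacle 3 [(2,7) (3,0) (10,1) (11,7) (4,9)]:
  edge (2,7)–(3,0): clear
  edge (3,0)–(10,1): clear
  edge (10,1)–(11,7): clear
  edge (11,7)–(4,9): clear
  edge (4,9)–(2,7): clear
  midpoint (10,11) outside
  → clear
Obstacle 4 [(13,1) (20,4) (24,11) (13,10)]:
  edge (13,1)–(20,4): clear
  edge (20,4)–(24,11): clear
  edge (24,11)–(13,10): clear
  edge (13,10)–(13,1): clear
  midpoint (10,11) outside
  → clear

FREE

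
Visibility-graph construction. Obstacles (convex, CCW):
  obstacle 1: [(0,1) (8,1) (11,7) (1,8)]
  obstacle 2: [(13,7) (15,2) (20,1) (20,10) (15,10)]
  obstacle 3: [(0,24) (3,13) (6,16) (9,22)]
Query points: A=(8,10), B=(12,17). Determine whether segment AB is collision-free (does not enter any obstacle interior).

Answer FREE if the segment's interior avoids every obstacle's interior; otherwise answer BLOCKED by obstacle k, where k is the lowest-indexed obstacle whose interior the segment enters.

Obstacle 1 [(0,1) (8,1) (11,7) (1,8)]:
  edge (0,1)–(8,1): clear
  edge (8,1)–(11,7): clear
  edge (11,7)–(1,8): clear
  edge (1,8)–(0,1): clear
  midpoint (10,27/2) outside
  → clear
Obstacle 2 [(13,7) (15,2) (20,1) (20,10) (15,10)]:
  edge (13,7)–(15,2): clear
  edge (15,2)–(20,1): clear
  edge (20,1)–(20,10): clear
  edge (20,10)–(15,10): clear
  edge (15,10)–(13,7): clear
  midpoint (10,27/2) outside
  → clear
Obstacle 3 [(0,24) (3,13) (6,16) (9,22)]:
  edge (0,24)–(3,13): clear
  edge (3,13)–(6,16): clear
  edge (6,16)–(9,22): clear
  edge (9,22)–(0,24): clear
  midpoint (10,27/2) outside
  → clear

FREE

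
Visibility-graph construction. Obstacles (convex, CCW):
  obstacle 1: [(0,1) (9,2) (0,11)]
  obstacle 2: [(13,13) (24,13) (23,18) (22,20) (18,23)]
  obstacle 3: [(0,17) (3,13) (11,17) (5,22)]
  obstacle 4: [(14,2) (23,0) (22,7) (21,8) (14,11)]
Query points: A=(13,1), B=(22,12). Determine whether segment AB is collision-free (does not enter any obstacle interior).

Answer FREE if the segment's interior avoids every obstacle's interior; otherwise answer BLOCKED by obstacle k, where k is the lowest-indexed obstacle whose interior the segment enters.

BLOCKED by obstacle 4

Obstacle 1 [(0,1) (9,2) (0,11)]:
  edge (0,1)–(9,2): clear
  edge (9,2)–(0,11): clear
  edge (0,11)–(0,1): clear
  midpoint (35/2,13/2) outside
  → clear
Obstacle 2 [(13,13) (24,13) (23,18) (22,20) (18,23)]:
  edge (13,13)–(24,13): clear
  edge (24,13)–(23,18): clear
  edge (23,18)–(22,20): clear
  edge (22,20)–(18,23): clear
  edge (18,23)–(13,13): clear
  midpoint (35/2,13/2) outside
  → clear
Obstacle 3 [(0,17) (3,13) (11,17) (5,22)]:
  edge (0,17)–(3,13): clear
  edge (3,13)–(11,17): clear
  edge (11,17)–(5,22): clear
  edge (5,22)–(0,17): clear
  midpoint (35/2,13/2) outside
  → clear
Obstacle 4 [(14,2) (23,0) (22,7) (21,8) (14,11)]:
  edge (14,2)–(23,0): clear
  edge (23,0)–(22,7): clear
  edge (22,7)–(21,8): clear
  edge (21,8)–(14,11): crosses AB
  edge (14,11)–(14,2): crosses AB
  → BLOCKED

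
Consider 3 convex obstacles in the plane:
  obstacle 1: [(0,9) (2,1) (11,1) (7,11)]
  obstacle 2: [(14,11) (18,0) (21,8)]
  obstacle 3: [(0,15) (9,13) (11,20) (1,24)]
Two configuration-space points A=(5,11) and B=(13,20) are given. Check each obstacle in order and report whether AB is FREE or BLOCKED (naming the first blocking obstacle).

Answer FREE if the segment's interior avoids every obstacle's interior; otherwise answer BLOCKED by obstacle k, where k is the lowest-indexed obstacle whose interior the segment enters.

BLOCKED by obstacle 3

Obstacle 1 [(0,9) (2,1) (11,1) (7,11)]:
  edge (0,9)–(2,1): clear
  edge (2,1)–(11,1): clear
  edge (11,1)–(7,11): clear
  edge (7,11)–(0,9): clear
  midpoint (9,31/2) outside
  → clear
Obstacle 2 [(14,11) (18,0) (21,8)]:
  edge (14,11)–(18,0): clear
  edge (18,0)–(21,8): clear
  edge (21,8)–(14,11): clear
  midpoint (9,31/2) outside
  → clear
Obstacle 3 [(0,15) (9,13) (11,20) (1,24)]:
  edge (0,15)–(9,13): crosses AB
  edge (9,13)–(11,20): crosses AB
  edge (11,20)–(1,24): clear
  edge (1,24)–(0,15): clear
  → BLOCKED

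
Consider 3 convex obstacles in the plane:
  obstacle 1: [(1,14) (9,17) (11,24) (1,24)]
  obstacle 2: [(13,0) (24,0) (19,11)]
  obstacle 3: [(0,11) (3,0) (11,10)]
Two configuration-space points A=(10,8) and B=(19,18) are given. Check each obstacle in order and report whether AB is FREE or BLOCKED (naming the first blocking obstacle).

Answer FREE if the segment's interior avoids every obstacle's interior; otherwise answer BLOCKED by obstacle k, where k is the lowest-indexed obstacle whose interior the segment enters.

FREE

Obstacle 1 [(1,14) (9,17) (11,24) (1,24)]:
  edge (1,14)–(9,17): clear
  edge (9,17)–(11,24): clear
  edge (11,24)–(1,24): clear
  edge (1,24)–(1,14): clear
  midpoint (29/2,13) outside
  → clear
Obstacle 2 [(13,0) (24,0) (19,11)]:
  edge (13,0)–(24,0): clear
  edge (24,0)–(19,11): clear
  edge (19,11)–(13,0): clear
  midpoint (29/2,13) outside
  → clear
Obstacle 3 [(0,11) (3,0) (11,10)]:
  edge (0,11)–(3,0): clear
  edge (3,0)–(11,10): clear
  edge (11,10)–(0,11): clear
  midpoint (29/2,13) outside
  → clear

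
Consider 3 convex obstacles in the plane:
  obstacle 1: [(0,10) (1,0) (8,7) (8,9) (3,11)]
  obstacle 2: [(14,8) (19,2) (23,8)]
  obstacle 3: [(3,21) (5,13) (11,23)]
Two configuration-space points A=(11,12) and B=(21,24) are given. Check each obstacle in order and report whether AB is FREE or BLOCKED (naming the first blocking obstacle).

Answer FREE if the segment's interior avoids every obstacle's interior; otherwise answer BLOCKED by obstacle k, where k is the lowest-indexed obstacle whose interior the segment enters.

Obstacle 1 [(0,10) (1,0) (8,7) (8,9) (3,11)]:
  edge (0,10)–(1,0): clear
  edge (1,0)–(8,7): clear
  edge (8,7)–(8,9): clear
  edge (8,9)–(3,11): clear
  edge (3,11)–(0,10): clear
  midpoint (16,18) outside
  → clear
Obstacle 2 [(14,8) (19,2) (23,8)]:
  edge (14,8)–(19,2): clear
  edge (19,2)–(23,8): clear
  edge (23,8)–(14,8): clear
  midpoint (16,18) outside
  → clear
Obstacle 3 [(3,21) (5,13) (11,23)]:
  edge (3,21)–(5,13): clear
  edge (5,13)–(11,23): clear
  edge (11,23)–(3,21): clear
  midpoint (16,18) outside
  → clear

FREE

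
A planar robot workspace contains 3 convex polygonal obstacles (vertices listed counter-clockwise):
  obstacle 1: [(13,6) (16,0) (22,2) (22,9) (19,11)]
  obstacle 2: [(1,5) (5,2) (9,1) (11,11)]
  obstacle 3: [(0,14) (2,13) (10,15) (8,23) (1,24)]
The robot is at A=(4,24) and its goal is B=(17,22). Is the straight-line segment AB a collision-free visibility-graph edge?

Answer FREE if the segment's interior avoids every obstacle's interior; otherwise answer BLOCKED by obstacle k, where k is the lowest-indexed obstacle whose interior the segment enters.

Obstacle 1 [(13,6) (16,0) (22,2) (22,9) (19,11)]:
  edge (13,6)–(16,0): clear
  edge (16,0)–(22,2): clear
  edge (22,2)–(22,9): clear
  edge (22,9)–(19,11): clear
  edge (19,11)–(13,6): clear
  midpoint (21/2,23) outside
  → clear
Obstacle 2 [(1,5) (5,2) (9,1) (11,11)]:
  edge (1,5)–(5,2): clear
  edge (5,2)–(9,1): clear
  edge (9,1)–(11,11): clear
  edge (11,11)–(1,5): clear
  midpoint (21/2,23) outside
  → clear
Obstacle 3 [(0,14) (2,13) (10,15) (8,23) (1,24)]:
  edge (0,14)–(2,13): clear
  edge (2,13)–(10,15): clear
  edge (10,15)–(8,23): clear
  edge (8,23)–(1,24): clear
  edge (1,24)–(0,14): clear
  midpoint (21/2,23) outside
  → clear

FREE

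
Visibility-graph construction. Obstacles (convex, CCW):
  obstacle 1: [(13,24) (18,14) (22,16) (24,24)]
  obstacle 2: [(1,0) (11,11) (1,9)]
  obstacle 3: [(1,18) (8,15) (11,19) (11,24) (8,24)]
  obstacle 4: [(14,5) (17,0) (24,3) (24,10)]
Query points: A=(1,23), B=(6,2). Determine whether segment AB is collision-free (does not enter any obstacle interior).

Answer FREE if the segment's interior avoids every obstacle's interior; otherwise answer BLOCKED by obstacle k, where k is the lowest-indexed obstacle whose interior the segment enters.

Obstacle 1 [(13,24) (18,14) (22,16) (24,24)]:
  edge (13,24)–(18,14): clear
  edge (18,14)–(22,16): clear
  edge (22,16)–(24,24): clear
  edge (24,24)–(13,24): clear
  midpoint (7/2,25/2) outside
  → clear
Obstacle 2 [(1,0) (11,11) (1,9)]:
  edge (1,0)–(11,11): crosses AB
  edge (11,11)–(1,9): crosses AB
  edge (1,9)–(1,0): clear
  → BLOCKED
Obstacle 3 [(1,18) (8,15) (11,19) (11,24) (8,24)]:
  edge (1,18)–(8,15): crosses AB
  edge (8,15)–(11,19): clear
  edge (11,19)–(11,24): clear
  edge (11,24)–(8,24): clear
  edge (8,24)–(1,18): crosses AB
  → BLOCKED
Obstacle 4 [(14,5) (17,0) (24,3) (24,10)]:
  edge (14,5)–(17,0): clear
  edge (17,0)–(24,3): clear
  edge (24,3)–(24,10): clear
  edge (24,10)–(14,5): clear
  midpoint (7/2,25/2) outside
  → clear

BLOCKED by obstacle 2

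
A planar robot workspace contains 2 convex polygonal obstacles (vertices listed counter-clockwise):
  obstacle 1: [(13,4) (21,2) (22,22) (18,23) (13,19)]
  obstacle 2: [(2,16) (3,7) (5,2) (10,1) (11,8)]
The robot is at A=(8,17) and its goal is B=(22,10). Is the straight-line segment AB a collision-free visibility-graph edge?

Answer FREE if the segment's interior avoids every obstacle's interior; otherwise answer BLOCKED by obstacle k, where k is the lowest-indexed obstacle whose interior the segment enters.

BLOCKED by obstacle 1

Obstacle 1 [(13,4) (21,2) (22,22) (18,23) (13,19)]:
  edge (13,4)–(21,2): clear
  edge (21,2)–(22,22): crosses AB
  edge (22,22)–(18,23): clear
  edge (18,23)–(13,19): clear
  edge (13,19)–(13,4): crosses AB
  → BLOCKED
Obstacle 2 [(2,16) (3,7) (5,2) (10,1) (11,8)]:
  edge (2,16)–(3,7): clear
  edge (3,7)–(5,2): clear
  edge (5,2)–(10,1): clear
  edge (10,1)–(11,8): clear
  edge (11,8)–(2,16): clear
  midpoint (15,27/2) outside
  → clear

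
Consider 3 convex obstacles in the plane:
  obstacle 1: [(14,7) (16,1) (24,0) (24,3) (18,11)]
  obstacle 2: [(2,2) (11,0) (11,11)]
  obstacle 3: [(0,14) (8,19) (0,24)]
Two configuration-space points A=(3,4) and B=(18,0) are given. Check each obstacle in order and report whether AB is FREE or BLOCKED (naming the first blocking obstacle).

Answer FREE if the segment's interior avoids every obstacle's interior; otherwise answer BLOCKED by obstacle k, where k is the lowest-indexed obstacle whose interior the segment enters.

Obstacle 1 [(14,7) (16,1) (24,0) (24,3) (18,11)]:
  edge (14,7)–(16,1): clear
  edge (16,1)–(24,0): clear
  edge (24,0)–(24,3): clear
  edge (24,3)–(18,11): clear
  edge (18,11)–(14,7): clear
  midpoint (21/2,2) outside
  → clear
Obstacle 2 [(2,2) (11,0) (11,11)]:
  edge (2,2)–(11,0): clear
  edge (11,0)–(11,11): crosses AB
  edge (11,11)–(2,2): crosses AB
  → BLOCKED
Obstacle 3 [(0,14) (8,19) (0,24)]:
  edge (0,14)–(8,19): clear
  edge (8,19)–(0,24): clear
  edge (0,24)–(0,14): clear
  midpoint (21/2,2) outside
  → clear

BLOCKED by obstacle 2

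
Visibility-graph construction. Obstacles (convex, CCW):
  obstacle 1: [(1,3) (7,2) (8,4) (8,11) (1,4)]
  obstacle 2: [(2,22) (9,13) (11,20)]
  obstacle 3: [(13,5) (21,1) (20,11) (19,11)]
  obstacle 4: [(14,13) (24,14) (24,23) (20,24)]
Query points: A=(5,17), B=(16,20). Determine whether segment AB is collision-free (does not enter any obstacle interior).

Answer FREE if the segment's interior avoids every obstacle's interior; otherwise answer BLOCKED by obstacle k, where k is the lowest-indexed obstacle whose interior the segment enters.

Obstacle 1 [(1,3) (7,2) (8,4) (8,11) (1,4)]:
  edge (1,3)–(7,2): clear
  edge (7,2)–(8,4): clear
  edge (8,4)–(8,11): clear
  edge (8,11)–(1,4): clear
  edge (1,4)–(1,3): clear
  midpoint (21/2,37/2) outside
  → clear
Obstacle 2 [(2,22) (9,13) (11,20)]:
  edge (2,22)–(9,13): crosses AB
  edge (9,13)–(11,20): crosses AB
  edge (11,20)–(2,22): clear
  → BLOCKED
Obstacle 3 [(13,5) (21,1) (20,11) (19,11)]:
  edge (13,5)–(21,1): clear
  edge (21,1)–(20,11): clear
  edge (20,11)–(19,11): clear
  edge (19,11)–(13,5): clear
  midpoint (21/2,37/2) outside
  → clear
Obstacle 4 [(14,13) (24,14) (24,23) (20,24)]:
  edge (14,13)–(24,14): clear
  edge (24,14)–(24,23): clear
  edge (24,23)–(20,24): clear
  edge (20,24)–(14,13): clear
  midpoint (21/2,37/2) outside
  → clear

BLOCKED by obstacle 2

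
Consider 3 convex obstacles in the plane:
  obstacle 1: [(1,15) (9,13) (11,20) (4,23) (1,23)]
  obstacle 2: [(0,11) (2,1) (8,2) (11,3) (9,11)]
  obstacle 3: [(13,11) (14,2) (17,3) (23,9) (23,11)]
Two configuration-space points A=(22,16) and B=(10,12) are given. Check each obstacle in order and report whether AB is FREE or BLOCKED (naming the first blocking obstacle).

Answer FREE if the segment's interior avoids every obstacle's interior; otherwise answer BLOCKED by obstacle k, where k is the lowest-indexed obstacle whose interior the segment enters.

FREE

Obstacle 1 [(1,15) (9,13) (11,20) (4,23) (1,23)]:
  edge (1,15)–(9,13): clear
  edge (9,13)–(11,20): clear
  edge (11,20)–(4,23): clear
  edge (4,23)–(1,23): clear
  edge (1,23)–(1,15): clear
  midpoint (16,14) outside
  → clear
Obstacle 2 [(0,11) (2,1) (8,2) (11,3) (9,11)]:
  edge (0,11)–(2,1): clear
  edge (2,1)–(8,2): clear
  edge (8,2)–(11,3): clear
  edge (11,3)–(9,11): clear
  edge (9,11)–(0,11): clear
  midpoint (16,14) outside
  → clear
Obstacle 3 [(13,11) (14,2) (17,3) (23,9) (23,11)]:
  edge (13,11)–(14,2): clear
  edge (14,2)–(17,3): clear
  edge (17,3)–(23,9): clear
  edge (23,9)–(23,11): clear
  edge (23,11)–(13,11): clear
  midpoint (16,14) outside
  → clear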